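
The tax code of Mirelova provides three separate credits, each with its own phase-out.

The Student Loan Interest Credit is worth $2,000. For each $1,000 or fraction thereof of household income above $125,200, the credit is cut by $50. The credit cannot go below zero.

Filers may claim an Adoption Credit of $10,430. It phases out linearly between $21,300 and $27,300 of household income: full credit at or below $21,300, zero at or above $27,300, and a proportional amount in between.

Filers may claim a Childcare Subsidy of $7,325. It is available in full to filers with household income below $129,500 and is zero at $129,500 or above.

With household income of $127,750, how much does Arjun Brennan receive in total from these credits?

Student Loan Interest Credit: income exceeds $125,200 by $2,550, which is 3 full-or-partial $1,000 increments; reduction = 3 × $50 = $150, leaving $1,850.
Adoption Credit: $127,750 is at or above $27,300, so the credit is $0.
Childcare Subsidy: $127,750 is below the $129,500 cutoff, so the full $7,325 applies.
Total: $1,850 + $0 + $7,325 = $9,175.

$9,175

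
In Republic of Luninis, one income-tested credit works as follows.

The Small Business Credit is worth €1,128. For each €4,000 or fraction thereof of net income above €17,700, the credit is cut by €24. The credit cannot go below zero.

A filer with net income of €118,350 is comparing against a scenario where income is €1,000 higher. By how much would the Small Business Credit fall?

At €118,350 — income exceeds €17,700 by €100,650, which is 26 full-or-partial €4,000 increments; reduction = 26 × €24 = €624, leaving €504.
At €119,350 — income exceeds €17,700 by €101,650, which is 26 full-or-partial €4,000 increments; reduction = 26 × €24 = €624, leaving €504.
Lost: €504 − €504 = €0.

€0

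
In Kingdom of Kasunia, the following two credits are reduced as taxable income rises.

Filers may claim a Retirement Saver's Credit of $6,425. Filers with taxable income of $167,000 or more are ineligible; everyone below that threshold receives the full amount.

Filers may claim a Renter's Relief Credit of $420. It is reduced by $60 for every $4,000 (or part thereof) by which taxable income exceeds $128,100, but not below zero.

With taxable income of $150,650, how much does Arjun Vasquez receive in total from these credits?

$6,485

Retirement Saver's Credit: $150,650 is below the $167,000 cutoff, so the full $6,425 applies.
Renter's Relief Credit: income exceeds $128,100 by $22,550, which is 6 full-or-partial $4,000 increments; reduction = 6 × $60 = $360, leaving $60.
Total: $6,425 + $60 = $6,485.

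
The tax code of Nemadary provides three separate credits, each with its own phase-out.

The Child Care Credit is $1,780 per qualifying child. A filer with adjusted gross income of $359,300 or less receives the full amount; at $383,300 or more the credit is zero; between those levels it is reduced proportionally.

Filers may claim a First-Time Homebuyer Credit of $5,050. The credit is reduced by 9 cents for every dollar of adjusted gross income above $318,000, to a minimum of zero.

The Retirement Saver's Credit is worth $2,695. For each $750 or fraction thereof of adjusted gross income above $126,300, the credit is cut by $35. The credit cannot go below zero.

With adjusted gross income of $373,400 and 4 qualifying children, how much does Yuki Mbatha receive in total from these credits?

$3,001

Child Care Credit: base = 4 × $1,780 = $7,120. $373,400 is $14,100 into a $24,000 phase-out range, leaving 9,900/24,000 of the credit: $7,120 × 9,900/24,000 = $2,937.
First-Time Homebuyer Credit: 9% of the $55,400 excess over $318,000 is $4,986; credit = $5,050 − $4,986 = $64.
Retirement Saver's Credit: income exceeds $126,300 by $247,100 → 330 increments × $35 = $11,550 ≥ base, so the credit is $0.
Total: $2,937 + $64 + $0 = $3,001.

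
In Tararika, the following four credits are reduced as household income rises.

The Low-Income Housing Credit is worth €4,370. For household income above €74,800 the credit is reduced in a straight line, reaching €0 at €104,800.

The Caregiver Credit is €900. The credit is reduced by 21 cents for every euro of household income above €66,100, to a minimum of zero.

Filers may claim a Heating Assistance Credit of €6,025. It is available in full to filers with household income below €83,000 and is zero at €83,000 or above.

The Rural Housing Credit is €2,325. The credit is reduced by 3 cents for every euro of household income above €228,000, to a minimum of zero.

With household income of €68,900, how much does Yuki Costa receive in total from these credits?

Low-Income Housing Credit: €68,900 is at or below the €74,800 threshold, so the full €4,370 applies.
Caregiver Credit: 21% of the €2,800 excess over €66,100 is €588; credit = €900 − €588 = €312.
Heating Assistance Credit: €68,900 is below the €83,000 cutoff, so the full €6,025 applies.
Rural Housing Credit: €68,900 is at or below the €228,000 threshold, so the full €2,325 applies.
Total: €4,370 + €312 + €6,025 + €2,325 = €13,032.

€13,032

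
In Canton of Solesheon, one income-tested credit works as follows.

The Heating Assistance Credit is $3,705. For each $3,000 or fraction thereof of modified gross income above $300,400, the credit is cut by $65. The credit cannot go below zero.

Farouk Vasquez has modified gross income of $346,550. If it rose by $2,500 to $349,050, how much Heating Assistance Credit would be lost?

$65

At $346,550 — income exceeds $300,400 by $46,150, which is 16 full-or-partial $3,000 increments; reduction = 16 × $65 = $1,040, leaving $2,665.
At $349,050 — income exceeds $300,400 by $48,650, which is 17 full-or-partial $3,000 increments; reduction = 17 × $65 = $1,105, leaving $2,600.
Lost: $2,665 − $2,600 = $65.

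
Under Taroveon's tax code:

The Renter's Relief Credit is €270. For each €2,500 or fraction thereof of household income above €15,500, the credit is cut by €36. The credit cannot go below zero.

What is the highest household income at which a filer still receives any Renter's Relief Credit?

After 7 increments the reduction is 7 × €36 = €252, leaving €18; one more increment wipes it out. Increment 7 ends at excess 7 × €2,500 = €17,500, so the highest qualifying income is €15,500 + €17,500 = €33,000.

€33,000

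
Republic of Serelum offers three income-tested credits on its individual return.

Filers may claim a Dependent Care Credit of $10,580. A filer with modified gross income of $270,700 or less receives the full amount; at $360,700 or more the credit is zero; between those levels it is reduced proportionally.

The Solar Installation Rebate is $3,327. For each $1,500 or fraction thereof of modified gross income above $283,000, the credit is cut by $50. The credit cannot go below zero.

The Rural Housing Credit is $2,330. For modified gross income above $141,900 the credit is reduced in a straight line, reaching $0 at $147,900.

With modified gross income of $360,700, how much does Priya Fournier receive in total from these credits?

$727

Dependent Care Credit: $360,700 is at or above $360,700, so the credit is $0.
Solar Installation Rebate: income exceeds $283,000 by $77,700, which is 52 full-or-partial $1,500 increments; reduction = 52 × $50 = $2,600, leaving $727.
Rural Housing Credit: $360,700 is at or above $147,900, so the credit is $0.
Total: $0 + $727 + $0 = $727.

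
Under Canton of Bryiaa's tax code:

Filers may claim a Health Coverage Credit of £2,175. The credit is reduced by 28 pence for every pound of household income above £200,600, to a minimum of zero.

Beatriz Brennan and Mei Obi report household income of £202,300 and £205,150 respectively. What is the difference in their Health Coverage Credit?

£798

Beatriz (£202,300): Health Coverage Credit: 28% of the £1,700 excess over £200,600 is £476; credit = £2,175 − £476 = £1,699.
Mei (£205,150): Health Coverage Credit: 28% of the £4,550 excess over £200,600 is £1,274; credit = £2,175 − £1,274 = £901.
Difference: |£1,699 − £901| = £798.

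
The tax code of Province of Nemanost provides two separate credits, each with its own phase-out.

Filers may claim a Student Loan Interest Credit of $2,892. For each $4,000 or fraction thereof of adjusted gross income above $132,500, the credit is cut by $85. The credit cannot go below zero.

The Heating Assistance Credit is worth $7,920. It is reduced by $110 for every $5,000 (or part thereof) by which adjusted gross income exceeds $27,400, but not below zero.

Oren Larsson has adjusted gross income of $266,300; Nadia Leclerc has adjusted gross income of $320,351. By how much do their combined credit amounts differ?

$1,212

Oren ($266,300): Student Loan Interest Credit: income exceeds $132,500 by $133,800, which is 34 full-or-partial $4,000 increments; reduction = 34 × $85 = $2,890, leaving $2. Heating Assistance Credit: income exceeds $27,400 by $238,900, which is 48 full-or-partial $5,000 increments; reduction = 48 × $110 = $5,280, leaving $2,640. total $2 + $2,640 = $2,642
Nadia ($320,351): Student Loan Interest Credit: income exceeds $132,500 by $187,851 → 47 increments × $85 = $3,995 ≥ base, so the credit is $0. Heating Assistance Credit: income exceeds $27,400 by $292,951, which is 59 full-or-partial $5,000 increments; reduction = 59 × $110 = $6,490, leaving $1,430. total $0 + $1,430 = $1,430
Difference: |$2,642 − $1,430| = $1,212.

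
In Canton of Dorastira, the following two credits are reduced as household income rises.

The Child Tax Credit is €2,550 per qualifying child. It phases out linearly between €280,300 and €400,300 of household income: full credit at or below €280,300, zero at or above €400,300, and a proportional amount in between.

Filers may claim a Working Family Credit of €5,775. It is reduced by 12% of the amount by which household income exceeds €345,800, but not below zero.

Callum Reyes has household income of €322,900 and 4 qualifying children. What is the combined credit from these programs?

€12,354

Child Tax Credit: base = 4 × €2,550 = €10,200. €322,900 is €42,600 into a €120,000 phase-out range, leaving 77,400/120,000 of the credit: €10,200 × 77,400/120,000 = €6,579.
Working Family Credit: €322,900 is at or below the €345,800 threshold, so the full €5,775 applies.
Total: €6,579 + €5,775 = €12,354.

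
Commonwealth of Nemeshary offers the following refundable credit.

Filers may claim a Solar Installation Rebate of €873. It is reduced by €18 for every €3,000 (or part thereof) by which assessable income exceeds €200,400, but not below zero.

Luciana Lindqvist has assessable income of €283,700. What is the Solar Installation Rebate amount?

Solar Installation Rebate: income exceeds €200,400 by €83,300, which is 28 full-or-partial €3,000 increments; reduction = 28 × €18 = €504, leaving €369.

€369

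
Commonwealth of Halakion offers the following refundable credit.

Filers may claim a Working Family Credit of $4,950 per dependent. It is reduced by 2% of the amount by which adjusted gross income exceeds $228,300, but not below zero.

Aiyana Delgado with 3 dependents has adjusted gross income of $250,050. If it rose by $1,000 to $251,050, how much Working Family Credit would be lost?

At $250,050 — base = 3 × $4,950 = $14,850. 2% of the $21,750 excess over $228,300 is $435; credit = $14,850 − $435 = $14,415.
At $251,050 — base = 3 × $4,950 = $14,850. 2% of the $22,750 excess over $228,300 is $455; credit = $14,850 − $455 = $14,395.
Lost: $14,415 − $14,395 = $20.

$20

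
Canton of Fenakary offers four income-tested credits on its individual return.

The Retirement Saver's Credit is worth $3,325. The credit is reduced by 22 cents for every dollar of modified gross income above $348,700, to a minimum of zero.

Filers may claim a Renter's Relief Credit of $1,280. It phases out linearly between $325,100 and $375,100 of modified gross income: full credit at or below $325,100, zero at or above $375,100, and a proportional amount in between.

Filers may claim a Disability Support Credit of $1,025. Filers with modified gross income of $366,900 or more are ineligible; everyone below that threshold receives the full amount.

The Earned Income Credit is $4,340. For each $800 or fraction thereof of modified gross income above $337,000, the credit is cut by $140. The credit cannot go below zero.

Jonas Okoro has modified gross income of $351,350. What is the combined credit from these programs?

$6,195

Retirement Saver's Credit: 22% of the $2,650 excess over $348,700 is $583; credit = $3,325 − $583 = $2,742.
Renter's Relief Credit: $351,350 is $26,250 into a $50,000 phase-out range, leaving 23,750/50,000 of the credit: $1,280 × 23,750/50,000 = $608.
Disability Support Credit: $351,350 is below the $366,900 cutoff, so the full $1,025 applies.
Earned Income Credit: income exceeds $337,000 by $14,350, which is 18 full-or-partial $800 increments; reduction = 18 × $140 = $2,520, leaving $1,820.
Total: $2,742 + $608 + $1,025 + $1,820 = $6,195.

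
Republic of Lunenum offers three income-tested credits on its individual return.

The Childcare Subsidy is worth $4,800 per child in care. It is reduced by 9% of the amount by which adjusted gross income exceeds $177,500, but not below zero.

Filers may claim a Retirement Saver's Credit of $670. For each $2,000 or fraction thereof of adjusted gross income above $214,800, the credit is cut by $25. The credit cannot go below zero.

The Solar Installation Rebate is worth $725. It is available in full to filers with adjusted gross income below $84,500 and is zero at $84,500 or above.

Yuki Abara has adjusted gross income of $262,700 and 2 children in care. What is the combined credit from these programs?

$2,002

Childcare Subsidy: base = 2 × $4,800 = $9,600. 9% of the $85,200 excess over $177,500 is $7,668; credit = $9,600 − $7,668 = $1,932.
Retirement Saver's Credit: income exceeds $214,800 by $47,900, which is 24 full-or-partial $2,000 increments; reduction = 24 × $25 = $600, leaving $70.
Solar Installation Rebate: $262,700 meets or exceeds the $84,500 cutoff, so the credit is $0.
Total: $1,932 + $70 + $0 = $2,002.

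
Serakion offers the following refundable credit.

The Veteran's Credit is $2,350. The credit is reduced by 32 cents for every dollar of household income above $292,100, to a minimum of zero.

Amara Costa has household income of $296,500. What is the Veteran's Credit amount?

Veteran's Credit: 32% of the $4,400 excess over $292,100 is $1,408; credit = $2,350 − $1,408 = $942.

$942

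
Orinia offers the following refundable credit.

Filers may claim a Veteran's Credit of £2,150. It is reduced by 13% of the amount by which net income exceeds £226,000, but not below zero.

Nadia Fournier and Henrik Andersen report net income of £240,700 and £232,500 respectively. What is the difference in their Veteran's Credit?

Nadia (£240,700): Veteran's Credit: 13% of the £14,700 excess over £226,000 is £1,911; credit = £2,150 − £1,911 = £239.
Henrik (£232,500): Veteran's Credit: 13% of the £6,500 excess over £226,000 is £845; credit = £2,150 − £845 = £1,305.
Difference: |£239 − £1,305| = £1,066.

£1,066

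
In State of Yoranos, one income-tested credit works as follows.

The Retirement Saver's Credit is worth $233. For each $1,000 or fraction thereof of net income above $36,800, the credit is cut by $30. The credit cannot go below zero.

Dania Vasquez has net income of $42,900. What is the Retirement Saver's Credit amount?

$23

Retirement Saver's Credit: income exceeds $36,800 by $6,100, which is 7 full-or-partial $1,000 increments; reduction = 7 × $30 = $210, leaving $23.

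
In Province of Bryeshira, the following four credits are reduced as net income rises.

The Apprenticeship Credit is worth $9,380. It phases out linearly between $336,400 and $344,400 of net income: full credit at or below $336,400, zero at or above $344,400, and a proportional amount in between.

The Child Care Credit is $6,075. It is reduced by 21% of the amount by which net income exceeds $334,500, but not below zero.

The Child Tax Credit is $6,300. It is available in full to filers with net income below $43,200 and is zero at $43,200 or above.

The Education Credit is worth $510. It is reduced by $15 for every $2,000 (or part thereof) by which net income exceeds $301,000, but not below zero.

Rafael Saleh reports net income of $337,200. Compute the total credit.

Apprenticeship Credit: $337,200 is $800 into a $8,000 phase-out range, leaving 7,200/8,000 of the credit: $9,380 × 7,200/8,000 = $8,442.
Child Care Credit: 21% of the $2,700 excess over $334,500 is $567; credit = $6,075 − $567 = $5,508.
Child Tax Credit: $337,200 meets or exceeds the $43,200 cutoff, so the credit is $0.
Education Credit: income exceeds $301,000 by $36,200, which is 19 full-or-partial $2,000 increments; reduction = 19 × $15 = $285, leaving $225.
Total: $8,442 + $5,508 + $0 + $225 = $14,175.

$14,175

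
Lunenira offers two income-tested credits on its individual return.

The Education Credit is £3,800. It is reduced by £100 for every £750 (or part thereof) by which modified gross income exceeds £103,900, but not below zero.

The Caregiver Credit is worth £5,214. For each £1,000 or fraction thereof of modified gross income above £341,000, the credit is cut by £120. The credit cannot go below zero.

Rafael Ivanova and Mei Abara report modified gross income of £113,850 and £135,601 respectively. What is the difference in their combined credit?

£2,400

Rafael (£113,850): Education Credit: income exceeds £103,900 by £9,950, which is 14 full-or-partial £750 increments; reduction = 14 × £100 = £1,400, leaving £2,400. Caregiver Credit: £113,850 is at or below the £341,000 threshold, so the full £5,214 applies. total £2,400 + £5,214 = £7,614
Mei (£135,601): Education Credit: income exceeds £103,900 by £31,701 → 43 increments × £100 = £4,300 ≥ base, so the credit is £0. Caregiver Credit: £135,601 is at or below the £341,000 threshold, so the full £5,214 applies. total £0 + £5,214 = £5,214
Difference: |£7,614 − £5,214| = £2,400.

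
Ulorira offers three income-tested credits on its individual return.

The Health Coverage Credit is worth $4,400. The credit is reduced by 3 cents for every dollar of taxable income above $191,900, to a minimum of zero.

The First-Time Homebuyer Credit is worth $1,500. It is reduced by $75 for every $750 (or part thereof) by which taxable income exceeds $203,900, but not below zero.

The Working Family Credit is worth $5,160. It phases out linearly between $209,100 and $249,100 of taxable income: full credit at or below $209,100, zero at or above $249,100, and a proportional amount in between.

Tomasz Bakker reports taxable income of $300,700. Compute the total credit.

Health Coverage Credit: 3% of the $108,800 excess over $191,900 is $3,264; credit = $4,400 − $3,264 = $1,136.
First-Time Homebuyer Credit: income exceeds $203,900 by $96,800 → 130 increments × $75 = $9,750 ≥ base, so the credit is $0.
Working Family Credit: $300,700 is at or above $249,100, so the credit is $0.
Total: $1,136 + $0 + $0 = $1,136.

$1,136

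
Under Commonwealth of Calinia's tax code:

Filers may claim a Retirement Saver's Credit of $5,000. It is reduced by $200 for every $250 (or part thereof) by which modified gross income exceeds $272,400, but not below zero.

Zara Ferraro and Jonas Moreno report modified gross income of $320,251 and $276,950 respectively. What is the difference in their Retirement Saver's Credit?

Zara ($320,251): Retirement Saver's Credit: income exceeds $272,400 by $47,851 → 192 increments × $200 = $38,400 ≥ base, so the credit is $0.
Jonas ($276,950): Retirement Saver's Credit: income exceeds $272,400 by $4,550, which is 19 full-or-partial $250 increments; reduction = 19 × $200 = $3,800, leaving $1,200.
Difference: |$0 − $1,200| = $1,200.

$1,200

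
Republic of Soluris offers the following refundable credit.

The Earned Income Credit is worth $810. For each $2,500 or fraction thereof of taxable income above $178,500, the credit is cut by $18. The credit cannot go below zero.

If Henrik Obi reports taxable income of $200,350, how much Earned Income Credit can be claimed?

$648

Earned Income Credit: income exceeds $178,500 by $21,850, which is 9 full-or-partial $2,500 increments; reduction = 9 × $18 = $162, leaving $648.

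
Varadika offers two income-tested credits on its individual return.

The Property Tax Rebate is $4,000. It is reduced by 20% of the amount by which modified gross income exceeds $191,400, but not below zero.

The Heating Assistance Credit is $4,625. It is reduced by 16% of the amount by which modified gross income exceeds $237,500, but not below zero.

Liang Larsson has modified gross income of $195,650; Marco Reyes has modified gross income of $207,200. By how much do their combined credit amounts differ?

Liang ($195,650): Property Tax Rebate: 20% of the $4,250 excess over $191,400 is $850; credit = $4,000 − $850 = $3,150. Heating Assistance Credit: $195,650 is at or below the $237,500 threshold, so the full $4,625 applies. total $3,150 + $4,625 = $7,775
Marco ($207,200): Property Tax Rebate: 20% of the $15,800 excess over $191,400 is $3,160; credit = $4,000 − $3,160 = $840. Heating Assistance Credit: $207,200 is at or below the $237,500 threshold, so the full $4,625 applies. total $840 + $4,625 = $5,465
Difference: |$7,775 − $5,465| = $2,310.

$2,310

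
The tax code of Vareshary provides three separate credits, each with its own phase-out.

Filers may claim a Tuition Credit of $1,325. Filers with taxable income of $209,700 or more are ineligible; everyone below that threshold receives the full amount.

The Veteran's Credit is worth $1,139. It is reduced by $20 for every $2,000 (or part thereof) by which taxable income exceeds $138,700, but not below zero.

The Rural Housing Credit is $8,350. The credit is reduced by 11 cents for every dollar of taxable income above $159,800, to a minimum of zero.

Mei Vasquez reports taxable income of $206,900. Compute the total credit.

Tuition Credit: $206,900 is below the $209,700 cutoff, so the full $1,325 applies.
Veteran's Credit: income exceeds $138,700 by $68,200, which is 35 full-or-partial $2,000 increments; reduction = 35 × $20 = $700, leaving $439.
Rural Housing Credit: 11% of the $47,100 excess over $159,800 is $5,181; credit = $8,350 − $5,181 = $3,169.
Total: $1,325 + $439 + $3,169 = $4,933.

$4,933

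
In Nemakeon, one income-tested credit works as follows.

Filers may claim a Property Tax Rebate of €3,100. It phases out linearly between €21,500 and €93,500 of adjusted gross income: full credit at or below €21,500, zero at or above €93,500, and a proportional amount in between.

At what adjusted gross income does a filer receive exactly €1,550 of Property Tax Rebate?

€1,550 is 1,550/3,100 of the full €3,100, so 1,550/3,100 of the €72,000 range has been used: income = €21,500 + €72,000 × 1,550/3,100 = €57,500.

€57,500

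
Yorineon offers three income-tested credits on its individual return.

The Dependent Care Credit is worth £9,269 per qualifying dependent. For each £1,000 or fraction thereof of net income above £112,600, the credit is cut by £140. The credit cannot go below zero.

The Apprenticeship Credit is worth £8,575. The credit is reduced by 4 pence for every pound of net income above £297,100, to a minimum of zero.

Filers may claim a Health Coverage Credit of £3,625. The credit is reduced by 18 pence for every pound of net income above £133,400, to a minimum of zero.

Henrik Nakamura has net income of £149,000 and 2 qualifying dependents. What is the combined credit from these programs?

Dependent Care Credit: base = 2 × £9,269 = £18,538. income exceeds £112,600 by £36,400, which is 37 full-or-partial £1,000 increments; reduction = 37 × £140 = £5,180, leaving £13,358.
Apprenticeship Credit: £149,000 is at or below the £297,100 threshold, so the full £8,575 applies.
Health Coverage Credit: 18% of the £15,600 excess over £133,400 is £2,808; credit = £3,625 − £2,808 = £817.
Total: £13,358 + £8,575 + £817 = £22,750.

£22,750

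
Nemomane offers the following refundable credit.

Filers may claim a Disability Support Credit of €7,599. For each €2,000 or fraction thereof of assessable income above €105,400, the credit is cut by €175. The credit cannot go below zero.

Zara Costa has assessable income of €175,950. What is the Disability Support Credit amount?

€1,299

Disability Support Credit: income exceeds €105,400 by €70,550, which is 36 full-or-partial €2,000 increments; reduction = 36 × €175 = €6,300, leaving €1,299.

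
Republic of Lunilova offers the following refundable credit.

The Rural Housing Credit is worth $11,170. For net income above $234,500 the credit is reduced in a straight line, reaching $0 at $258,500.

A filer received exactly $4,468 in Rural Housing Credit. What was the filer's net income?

$4,468 is 4,468/11,170 of the full $11,170, so 6,702/11,170 of the $24,000 range has been used: income = $234,500 + $24,000 × 6,702/11,170 = $248,900.

$248,900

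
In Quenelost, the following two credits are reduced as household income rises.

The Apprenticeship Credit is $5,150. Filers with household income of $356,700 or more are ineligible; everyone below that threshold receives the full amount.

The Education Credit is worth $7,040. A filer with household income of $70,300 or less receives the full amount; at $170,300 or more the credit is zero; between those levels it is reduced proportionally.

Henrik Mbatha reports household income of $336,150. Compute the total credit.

Apprenticeship Credit: $336,150 is below the $356,700 cutoff, so the full $5,150 applies.
Education Credit: $336,150 is at or above $170,300, so the credit is $0.
Total: $5,150 + $0 = $5,150.

$5,150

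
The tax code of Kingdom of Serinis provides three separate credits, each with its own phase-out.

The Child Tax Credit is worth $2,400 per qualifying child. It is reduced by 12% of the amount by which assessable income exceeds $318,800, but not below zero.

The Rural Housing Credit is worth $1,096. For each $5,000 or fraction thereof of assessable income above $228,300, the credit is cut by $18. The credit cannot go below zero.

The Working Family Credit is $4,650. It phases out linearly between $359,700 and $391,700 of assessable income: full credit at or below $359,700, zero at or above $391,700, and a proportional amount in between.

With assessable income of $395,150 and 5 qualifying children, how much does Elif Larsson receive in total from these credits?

Child Tax Credit: base = 5 × $2,400 = $12,000. 12% of the $76,350 excess over $318,800 is $9,162; credit = $12,000 − $9,162 = $2,838.
Rural Housing Credit: income exceeds $228,300 by $166,850, which is 34 full-or-partial $5,000 increments; reduction = 34 × $18 = $612, leaving $484.
Working Family Credit: $395,150 is at or above $391,700, so the credit is $0.
Total: $2,838 + $484 + $0 = $3,322.

$3,322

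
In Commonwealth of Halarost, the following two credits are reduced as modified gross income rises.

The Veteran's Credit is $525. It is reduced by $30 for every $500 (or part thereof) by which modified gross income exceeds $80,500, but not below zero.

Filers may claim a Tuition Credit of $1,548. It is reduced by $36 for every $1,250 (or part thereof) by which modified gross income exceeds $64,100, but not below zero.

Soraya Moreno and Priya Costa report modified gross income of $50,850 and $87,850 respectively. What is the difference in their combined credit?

$1,134

Soraya ($50,850): Veteran's Credit: $50,850 is at or below the $80,500 threshold, so the full $525 applies. Tuition Credit: $50,850 is at or below the $64,100 threshold, so the full $1,548 applies. total $525 + $1,548 = $2,073
Priya ($87,850): Veteran's Credit: income exceeds $80,500 by $7,350, which is 15 full-or-partial $500 increments; reduction = 15 × $30 = $450, leaving $75. Tuition Credit: income exceeds $64,100 by $23,750, which is 19 full-or-partial $1,250 increments; reduction = 19 × $36 = $684, leaving $864. total $75 + $864 = $939
Difference: |$2,073 − $939| = $1,134.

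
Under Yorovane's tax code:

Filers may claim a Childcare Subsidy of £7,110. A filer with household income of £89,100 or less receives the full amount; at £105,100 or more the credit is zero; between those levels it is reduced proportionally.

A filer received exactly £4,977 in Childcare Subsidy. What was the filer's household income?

£4,977 is 4,977/7,110 of the full £7,110, so 2,133/7,110 of the £16,000 range has been used: income = £89,100 + £16,000 × 2,133/7,110 = £93,900.

£93,900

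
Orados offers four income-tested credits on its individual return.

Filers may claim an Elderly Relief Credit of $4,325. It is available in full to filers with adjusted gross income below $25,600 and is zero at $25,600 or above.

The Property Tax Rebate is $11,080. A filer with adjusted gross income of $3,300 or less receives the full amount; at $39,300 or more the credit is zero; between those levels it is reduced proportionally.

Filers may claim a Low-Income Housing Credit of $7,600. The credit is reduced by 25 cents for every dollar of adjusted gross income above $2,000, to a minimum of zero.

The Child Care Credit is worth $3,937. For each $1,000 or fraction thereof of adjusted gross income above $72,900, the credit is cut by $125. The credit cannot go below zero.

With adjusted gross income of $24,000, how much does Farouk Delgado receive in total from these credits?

$15,071

Elderly Relief Credit: $24,000 is below the $25,600 cutoff, so the full $4,325 applies.
Property Tax Rebate: $24,000 is $20,700 into a $36,000 phase-out range, leaving 15,300/36,000 of the credit: $11,080 × 15,300/36,000 = $4,709.
Low-Income Housing Credit: 25% of the $22,000 excess over $2,000 is $5,500; credit = $7,600 − $5,500 = $2,100.
Child Care Credit: $24,000 is at or below the $72,900 threshold, so the full $3,937 applies.
Total: $4,325 + $4,709 + $2,100 + $3,937 = $15,071.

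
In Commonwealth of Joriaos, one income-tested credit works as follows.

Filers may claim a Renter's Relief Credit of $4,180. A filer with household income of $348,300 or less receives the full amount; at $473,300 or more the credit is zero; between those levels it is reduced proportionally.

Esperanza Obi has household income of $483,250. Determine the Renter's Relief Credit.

Renter's Relief Credit: $483,250 is at or above $473,300, so the credit is $0.

$0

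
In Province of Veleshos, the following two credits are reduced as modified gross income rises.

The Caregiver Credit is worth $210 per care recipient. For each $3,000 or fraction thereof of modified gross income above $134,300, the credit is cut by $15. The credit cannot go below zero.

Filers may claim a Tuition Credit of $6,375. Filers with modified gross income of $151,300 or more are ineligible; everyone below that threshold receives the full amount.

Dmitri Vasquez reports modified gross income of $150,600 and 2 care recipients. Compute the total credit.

$6,705

Caregiver Credit: base = 2 × $210 = $420. income exceeds $134,300 by $16,300, which is 6 full-or-partial $3,000 increments; reduction = 6 × $15 = $90, leaving $330.
Tuition Credit: $150,600 is below the $151,300 cutoff, so the full $6,375 applies.
Total: $330 + $6,375 = $6,705.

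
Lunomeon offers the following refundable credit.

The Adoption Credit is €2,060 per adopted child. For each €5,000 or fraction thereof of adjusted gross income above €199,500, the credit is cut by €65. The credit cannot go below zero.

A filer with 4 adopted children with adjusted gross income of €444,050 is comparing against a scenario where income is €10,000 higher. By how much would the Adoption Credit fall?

€130

At €444,050 — base = 4 × €2,060 = €8,240. income exceeds €199,500 by €244,550, which is 49 full-or-partial €5,000 increments; reduction = 49 × €65 = €3,185, leaving €5,055.
At €454,050 — base = 4 × €2,060 = €8,240. income exceeds €199,500 by €254,550, which is 51 full-or-partial €5,000 increments; reduction = 51 × €65 = €3,315, leaving €4,925.
Lost: €5,055 − €4,925 = €130.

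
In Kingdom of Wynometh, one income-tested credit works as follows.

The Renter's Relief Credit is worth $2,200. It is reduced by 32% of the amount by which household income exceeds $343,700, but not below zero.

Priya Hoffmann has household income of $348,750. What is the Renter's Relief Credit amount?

$584

Renter's Relief Credit: 32% of the $5,050 excess over $343,700 is $1,616; credit = $2,200 − $1,616 = $584.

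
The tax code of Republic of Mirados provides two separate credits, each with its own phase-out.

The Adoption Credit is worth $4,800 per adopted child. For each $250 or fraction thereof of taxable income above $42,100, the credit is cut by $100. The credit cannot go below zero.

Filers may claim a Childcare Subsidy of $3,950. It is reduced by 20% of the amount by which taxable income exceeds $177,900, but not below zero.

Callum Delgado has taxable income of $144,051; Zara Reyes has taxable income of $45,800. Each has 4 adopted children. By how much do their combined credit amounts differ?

$17,700

Callum ($144,051): Adoption Credit: base = 4 × $4,800 = $19,200. income exceeds $42,100 by $101,951 → 408 increments × $100 = $40,800 ≥ base, so the credit is $0. Childcare Subsidy: $144,051 is at or below the $177,900 threshold, so the full $3,950 applies. total $0 + $3,950 = $3,950
Zara ($45,800): Adoption Credit: base = 4 × $4,800 = $19,200. income exceeds $42,100 by $3,700, which is 15 full-or-partial $250 increments; reduction = 15 × $100 = $1,500, leaving $17,700. Childcare Subsidy: $45,800 is at or below the $177,900 threshold, so the full $3,950 applies. total $17,700 + $3,950 = $21,650
Difference: |$3,950 − $21,650| = $17,700.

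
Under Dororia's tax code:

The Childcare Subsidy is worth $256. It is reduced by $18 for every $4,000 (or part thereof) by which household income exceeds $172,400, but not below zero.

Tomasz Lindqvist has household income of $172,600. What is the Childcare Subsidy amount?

Childcare Subsidy: income exceeds $172,400 by $200, which is 1 full-or-partial $4,000 increment; reduction = 1 × $18 = $18, leaving $238.

$238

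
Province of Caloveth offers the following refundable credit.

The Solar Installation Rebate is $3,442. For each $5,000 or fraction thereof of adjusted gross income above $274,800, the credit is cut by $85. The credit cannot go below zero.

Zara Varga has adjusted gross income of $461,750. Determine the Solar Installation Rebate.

Solar Installation Rebate: income exceeds $274,800 by $186,950, which is 38 full-or-partial $5,000 increments; reduction = 38 × $85 = $3,230, leaving $212.

$212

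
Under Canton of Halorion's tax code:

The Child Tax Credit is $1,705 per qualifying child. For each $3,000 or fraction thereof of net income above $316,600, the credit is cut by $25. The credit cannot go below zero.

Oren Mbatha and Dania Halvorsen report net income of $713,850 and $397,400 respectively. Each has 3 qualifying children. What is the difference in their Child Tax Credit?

Oren ($713,850): Child Tax Credit: base = 3 × $1,705 = $5,115. income exceeds $316,600 by $397,250, which is 133 full-or-partial $3,000 increments; reduction = 133 × $25 = $3,325, leaving $1,790.
Dania ($397,400): Child Tax Credit: base = 3 × $1,705 = $5,115. income exceeds $316,600 by $80,800, which is 27 full-or-partial $3,000 increments; reduction = 27 × $25 = $675, leaving $4,440.
Difference: |$1,790 − $4,440| = $2,650.

$2,650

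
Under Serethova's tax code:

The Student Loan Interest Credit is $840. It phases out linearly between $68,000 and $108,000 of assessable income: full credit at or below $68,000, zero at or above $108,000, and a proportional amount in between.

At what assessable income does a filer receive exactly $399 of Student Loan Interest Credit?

$399 is 399/840 of the full $840, so 441/840 of the $40,000 range has been used: income = $68,000 + $40,000 × 441/840 = $89,000.

$89,000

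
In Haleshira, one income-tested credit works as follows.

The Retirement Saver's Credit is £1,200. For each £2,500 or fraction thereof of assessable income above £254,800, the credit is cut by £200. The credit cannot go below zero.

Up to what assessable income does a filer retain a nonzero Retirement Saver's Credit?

£267,300

After 5 increments the reduction is 5 × £200 = £1,000, leaving £200; one more increment wipes it out. Increment 5 ends at excess 5 × £2,500 = £12,500, so the highest qualifying income is £254,800 + £12,500 = £267,300.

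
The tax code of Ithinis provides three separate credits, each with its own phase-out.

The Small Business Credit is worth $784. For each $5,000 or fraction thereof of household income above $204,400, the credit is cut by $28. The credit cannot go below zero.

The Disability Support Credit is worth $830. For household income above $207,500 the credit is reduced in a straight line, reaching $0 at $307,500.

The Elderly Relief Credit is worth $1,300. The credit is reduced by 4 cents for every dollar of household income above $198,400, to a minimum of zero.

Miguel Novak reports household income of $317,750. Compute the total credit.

$140

Small Business Credit: income exceeds $204,400 by $113,350, which is 23 full-or-partial $5,000 increments; reduction = 23 × $28 = $644, leaving $140.
Disability Support Credit: $317,750 is at or above $307,500, so the credit is $0.
Elderly Relief Credit: 4% of the $119,350 excess over $198,400 is $4,774 ≥ base, so the credit is $0.
Total: $140 + $0 + $0 = $140.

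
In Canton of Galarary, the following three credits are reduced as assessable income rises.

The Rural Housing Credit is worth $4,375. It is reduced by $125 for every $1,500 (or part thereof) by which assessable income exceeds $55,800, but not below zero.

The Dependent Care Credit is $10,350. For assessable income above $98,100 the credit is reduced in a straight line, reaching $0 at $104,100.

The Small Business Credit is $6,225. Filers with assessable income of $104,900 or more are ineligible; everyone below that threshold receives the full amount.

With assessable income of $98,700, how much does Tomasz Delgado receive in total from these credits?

Rural Housing Credit: income exceeds $55,800 by $42,900, which is 29 full-or-partial $1,500 increments; reduction = 29 × $125 = $3,625, leaving $750.
Dependent Care Credit: $98,700 is $600 into a $6,000 phase-out range, leaving 5,400/6,000 of the credit: $10,350 × 5,400/6,000 = $9,315.
Small Business Credit: $98,700 is below the $104,900 cutoff, so the full $6,225 applies.
Total: $750 + $9,315 + $6,225 = $16,290.

$16,290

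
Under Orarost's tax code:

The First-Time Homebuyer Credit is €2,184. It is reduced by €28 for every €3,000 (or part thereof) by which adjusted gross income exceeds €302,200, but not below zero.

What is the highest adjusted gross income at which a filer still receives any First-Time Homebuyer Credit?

€533,200

After 77 increments the reduction is 77 × €28 = €2,156, leaving €28; one more increment wipes it out. Increment 77 ends at excess 77 × €3,000 = €231,000, so the highest qualifying income is €302,200 + €231,000 = €533,200.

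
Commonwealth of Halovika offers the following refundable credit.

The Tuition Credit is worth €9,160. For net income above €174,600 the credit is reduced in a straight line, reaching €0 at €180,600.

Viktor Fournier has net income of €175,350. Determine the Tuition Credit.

Tuition Credit: €175,350 is €750 into a €6,000 phase-out range, leaving 5,250/6,000 of the credit: €9,160 × 5,250/6,000 = €8,015.

€8,015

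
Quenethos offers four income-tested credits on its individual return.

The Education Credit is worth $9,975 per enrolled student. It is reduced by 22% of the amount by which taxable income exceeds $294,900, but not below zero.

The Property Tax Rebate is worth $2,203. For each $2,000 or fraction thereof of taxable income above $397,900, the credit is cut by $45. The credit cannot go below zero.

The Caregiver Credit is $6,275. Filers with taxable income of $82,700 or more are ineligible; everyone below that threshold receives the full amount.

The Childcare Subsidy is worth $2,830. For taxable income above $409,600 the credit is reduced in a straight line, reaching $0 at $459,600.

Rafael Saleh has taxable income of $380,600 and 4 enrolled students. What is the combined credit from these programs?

Education Credit: base = 4 × $9,975 = $39,900. 22% of the $85,700 excess over $294,900 is $18,854; credit = $39,900 − $18,854 = $21,046.
Property Tax Rebate: $380,600 is at or below the $397,900 threshold, so the full $2,203 applies.
Caregiver Credit: $380,600 meets or exceeds the $82,700 cutoff, so the credit is $0.
Childcare Subsidy: $380,600 is at or below the $409,600 threshold, so the full $2,830 applies.
Total: $21,046 + $2,203 + $0 + $2,830 = $26,079.

$26,079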